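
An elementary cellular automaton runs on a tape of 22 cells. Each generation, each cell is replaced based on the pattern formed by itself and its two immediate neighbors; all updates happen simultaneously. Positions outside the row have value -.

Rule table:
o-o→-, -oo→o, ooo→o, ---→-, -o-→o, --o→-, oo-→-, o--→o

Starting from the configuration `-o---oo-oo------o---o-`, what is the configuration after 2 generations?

generation 1: -oo--o--o-o-----oo--oo
generation 2: -o-o-oo-o-oo----o-o-o-

-o-o-oo-o-oo----o-o-o-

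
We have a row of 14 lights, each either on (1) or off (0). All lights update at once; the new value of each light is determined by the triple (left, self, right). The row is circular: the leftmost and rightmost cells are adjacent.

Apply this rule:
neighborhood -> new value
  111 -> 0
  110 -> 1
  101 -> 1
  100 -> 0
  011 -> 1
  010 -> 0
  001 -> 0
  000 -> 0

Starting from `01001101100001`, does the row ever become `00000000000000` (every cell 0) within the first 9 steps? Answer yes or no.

yes

10001111100000
00001000100000
00000000000000
all cells are 0 at step 3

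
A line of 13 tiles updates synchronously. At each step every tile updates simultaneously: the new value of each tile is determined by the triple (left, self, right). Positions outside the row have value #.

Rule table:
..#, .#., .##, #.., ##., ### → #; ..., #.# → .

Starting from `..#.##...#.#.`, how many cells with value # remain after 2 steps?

###.###.##.#.
###.###.##.#.
count of #: 9

9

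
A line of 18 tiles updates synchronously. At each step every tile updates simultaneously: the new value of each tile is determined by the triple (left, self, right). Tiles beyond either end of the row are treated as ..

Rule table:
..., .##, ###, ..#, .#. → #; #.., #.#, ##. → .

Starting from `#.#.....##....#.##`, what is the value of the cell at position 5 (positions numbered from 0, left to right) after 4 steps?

#.#.#####..####.#.
#.#.####..####..#.
#.#.###..####..##.
#.#.##..####..##..
position 5 holds #

#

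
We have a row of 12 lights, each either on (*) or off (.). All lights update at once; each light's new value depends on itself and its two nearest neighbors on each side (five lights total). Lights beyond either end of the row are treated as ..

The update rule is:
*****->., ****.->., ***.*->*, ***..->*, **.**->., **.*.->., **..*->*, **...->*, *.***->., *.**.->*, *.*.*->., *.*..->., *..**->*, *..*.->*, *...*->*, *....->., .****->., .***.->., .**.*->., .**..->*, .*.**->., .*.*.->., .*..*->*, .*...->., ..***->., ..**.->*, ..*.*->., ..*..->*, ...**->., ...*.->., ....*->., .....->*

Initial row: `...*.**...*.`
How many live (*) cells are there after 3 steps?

6

step 1: *....****.*.
step 2: *.......*...
step 3: *..***..*..*
count of *: 6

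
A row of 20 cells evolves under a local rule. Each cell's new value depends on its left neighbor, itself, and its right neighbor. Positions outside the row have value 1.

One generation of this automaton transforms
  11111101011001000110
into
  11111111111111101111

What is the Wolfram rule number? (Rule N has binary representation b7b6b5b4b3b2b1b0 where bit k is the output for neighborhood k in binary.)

position 0: 111 → 1  (bit 7 = 1)
position 5: 110 → 1  (bit 6 = 1)
position 6: 101 → 1  (bit 5 = 1)
position 11: 100 → 1  (bit 4 = 1)
position 9: 011 → 1  (bit 3 = 1)
position 7: 010 → 1  (bit 2 = 1)
position 12: 001 → 1  (bit 1 = 1)
position 15: 000 → 0  (bit 0 = 0)
bits b7..b0 = 11111110 = 254

254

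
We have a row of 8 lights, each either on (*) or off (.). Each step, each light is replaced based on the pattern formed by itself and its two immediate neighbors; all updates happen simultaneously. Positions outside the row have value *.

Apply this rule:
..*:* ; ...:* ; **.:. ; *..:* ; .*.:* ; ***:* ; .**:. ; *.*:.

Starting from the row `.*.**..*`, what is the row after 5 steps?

*.****.*

.*...**.
.****...
..**.***
**....**
*.****.*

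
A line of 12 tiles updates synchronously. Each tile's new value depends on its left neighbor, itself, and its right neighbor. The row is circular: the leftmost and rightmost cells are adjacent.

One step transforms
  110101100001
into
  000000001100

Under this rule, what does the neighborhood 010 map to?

At position 3 the neighborhood is 010; the next row has 0 there.

0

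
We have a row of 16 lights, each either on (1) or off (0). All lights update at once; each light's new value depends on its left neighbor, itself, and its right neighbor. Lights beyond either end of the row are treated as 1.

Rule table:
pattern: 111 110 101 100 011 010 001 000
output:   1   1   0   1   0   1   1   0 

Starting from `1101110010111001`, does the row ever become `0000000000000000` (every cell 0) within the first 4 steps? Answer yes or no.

1100111110011110
1111011111101110
1111001111100110
1111110111111010
step 4 is 1111110111111010, still not uniform 0

no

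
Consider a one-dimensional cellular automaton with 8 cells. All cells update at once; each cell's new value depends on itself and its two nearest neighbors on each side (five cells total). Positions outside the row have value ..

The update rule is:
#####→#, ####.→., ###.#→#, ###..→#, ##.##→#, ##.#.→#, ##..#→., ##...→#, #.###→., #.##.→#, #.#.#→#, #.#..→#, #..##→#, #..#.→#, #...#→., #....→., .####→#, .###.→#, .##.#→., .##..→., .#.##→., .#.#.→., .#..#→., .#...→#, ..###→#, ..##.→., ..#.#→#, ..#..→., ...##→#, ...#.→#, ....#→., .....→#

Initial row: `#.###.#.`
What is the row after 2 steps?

..####.#

#..#####
..####.#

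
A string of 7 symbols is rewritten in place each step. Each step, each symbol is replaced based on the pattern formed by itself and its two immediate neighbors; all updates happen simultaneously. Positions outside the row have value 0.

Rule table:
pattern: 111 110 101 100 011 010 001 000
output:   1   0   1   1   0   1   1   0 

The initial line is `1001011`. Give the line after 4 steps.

1111010

1111100
0111010
1010111
1111010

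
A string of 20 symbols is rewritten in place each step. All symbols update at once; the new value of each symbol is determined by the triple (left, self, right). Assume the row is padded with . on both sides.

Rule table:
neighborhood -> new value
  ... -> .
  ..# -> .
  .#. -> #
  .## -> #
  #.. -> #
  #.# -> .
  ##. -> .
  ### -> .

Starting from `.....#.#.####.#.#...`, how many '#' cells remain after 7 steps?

.....#.#.#....#.##..
.....#.#.##...#.#.#.
.....#.#.#.#..#.#.##
.....#.#.#.##.#.#.#.
.....#.#.#.#..#.#.##  (repeats step 3; period 2)
step 7: .....#.#.#.#..#.#.##
count of #: 8

8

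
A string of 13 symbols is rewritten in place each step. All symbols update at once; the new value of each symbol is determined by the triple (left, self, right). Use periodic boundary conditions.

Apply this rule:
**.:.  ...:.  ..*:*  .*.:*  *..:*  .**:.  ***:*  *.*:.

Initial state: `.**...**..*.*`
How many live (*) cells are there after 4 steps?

...*.*..***.*
*.**.***.*..*
......*..***.
.....****.*.*
count of *: 6

6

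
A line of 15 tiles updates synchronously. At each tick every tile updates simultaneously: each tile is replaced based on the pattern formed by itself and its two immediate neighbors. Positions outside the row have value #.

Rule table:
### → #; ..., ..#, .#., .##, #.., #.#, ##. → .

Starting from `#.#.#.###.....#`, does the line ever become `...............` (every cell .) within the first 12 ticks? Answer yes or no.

yes

tick 1: .......#.......
tick 2: ...............
all cells are . at tick 2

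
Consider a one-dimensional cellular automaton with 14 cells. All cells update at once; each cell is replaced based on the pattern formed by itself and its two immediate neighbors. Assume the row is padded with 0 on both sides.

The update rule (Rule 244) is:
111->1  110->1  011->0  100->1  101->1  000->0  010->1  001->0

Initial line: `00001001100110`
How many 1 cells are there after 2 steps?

step 1: 00001100110011
step 2: 00000110011001
count of 1: 5

5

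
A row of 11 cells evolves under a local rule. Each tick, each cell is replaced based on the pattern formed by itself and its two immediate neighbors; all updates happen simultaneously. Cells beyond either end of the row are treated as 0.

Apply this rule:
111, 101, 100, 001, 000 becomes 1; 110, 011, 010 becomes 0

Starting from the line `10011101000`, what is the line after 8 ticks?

10010101010

01101010111
10010101010
01101010101
10010101010  (repeats tick 2; period 2)
tick 8: 10010101010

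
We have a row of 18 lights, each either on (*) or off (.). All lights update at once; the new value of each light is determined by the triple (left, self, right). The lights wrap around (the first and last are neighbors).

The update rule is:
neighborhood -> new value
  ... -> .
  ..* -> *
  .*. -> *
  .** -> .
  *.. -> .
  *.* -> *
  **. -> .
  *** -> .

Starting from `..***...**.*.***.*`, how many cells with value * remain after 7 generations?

generation 1: .*.....*..***...**
generation 2: **....**.*.....*..
generation 3: .....*..**....**.*
generation 4: ....**.*.....*..**
generation 5: ...*..**....**.*..
generation 6: ..**.*.....*..**..
generation 7: .*..**....**.*....
count of *: 6

6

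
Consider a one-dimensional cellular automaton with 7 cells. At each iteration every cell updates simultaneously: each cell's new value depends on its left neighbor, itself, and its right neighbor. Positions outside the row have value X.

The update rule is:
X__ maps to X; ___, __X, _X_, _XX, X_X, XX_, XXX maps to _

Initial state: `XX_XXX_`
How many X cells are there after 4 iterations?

_______
X______
_X_____
__X____
count of X: 1

1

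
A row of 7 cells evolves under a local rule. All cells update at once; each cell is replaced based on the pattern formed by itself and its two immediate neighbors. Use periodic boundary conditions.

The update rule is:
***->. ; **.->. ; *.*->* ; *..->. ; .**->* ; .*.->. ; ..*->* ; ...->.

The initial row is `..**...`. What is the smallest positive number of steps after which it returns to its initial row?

step 1: .**....
step 2: **.....
step 3: *.....*
step 4: .....**
step 5: ....**.
step 6: ...**..
step 7: ..**...

7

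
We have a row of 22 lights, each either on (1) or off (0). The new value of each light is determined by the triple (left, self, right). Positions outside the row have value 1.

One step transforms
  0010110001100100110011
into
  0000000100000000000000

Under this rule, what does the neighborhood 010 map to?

At position 2 the neighborhood is 010; the next row has 0 there.

0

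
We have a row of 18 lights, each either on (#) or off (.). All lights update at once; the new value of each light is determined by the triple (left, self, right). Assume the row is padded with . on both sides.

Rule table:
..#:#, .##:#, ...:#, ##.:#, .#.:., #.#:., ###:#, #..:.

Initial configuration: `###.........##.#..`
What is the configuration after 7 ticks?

###.##########...#
###.##########.##.
###.##########.##.  (fixed point — unchanged through tick 7)

###.##########.##.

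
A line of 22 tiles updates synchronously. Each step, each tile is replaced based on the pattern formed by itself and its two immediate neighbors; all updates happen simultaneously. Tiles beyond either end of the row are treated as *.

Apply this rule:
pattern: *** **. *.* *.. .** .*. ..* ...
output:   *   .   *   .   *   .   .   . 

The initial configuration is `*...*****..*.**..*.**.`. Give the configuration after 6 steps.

....****....**....**.*
....***.....*.....*.**
....**.............***
....*..............***
...................***
...................***

...................***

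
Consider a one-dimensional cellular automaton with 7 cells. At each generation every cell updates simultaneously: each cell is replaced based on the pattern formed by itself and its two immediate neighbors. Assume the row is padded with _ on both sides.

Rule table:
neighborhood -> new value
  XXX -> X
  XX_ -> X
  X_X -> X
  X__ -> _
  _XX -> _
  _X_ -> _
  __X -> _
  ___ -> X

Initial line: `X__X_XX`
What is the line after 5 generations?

____X_X
XXX__X_
_XX____
__X_XXX
X__X_XX

X__X_XX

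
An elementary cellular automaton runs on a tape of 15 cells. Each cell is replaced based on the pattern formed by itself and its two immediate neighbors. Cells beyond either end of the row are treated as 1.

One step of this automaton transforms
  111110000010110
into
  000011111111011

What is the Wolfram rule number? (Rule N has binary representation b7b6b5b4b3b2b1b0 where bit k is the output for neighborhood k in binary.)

position 0: 111 → 0  (bit 7 = 0)
position 4: 110 → 1  (bit 6 = 1)
position 11: 101 → 1  (bit 5 = 1)
position 5: 100 → 1  (bit 4 = 1)
position 12: 011 → 0  (bit 3 = 0)
position 10: 010 → 1  (bit 2 = 1)
position 9: 001 → 1  (bit 1 = 1)
position 6: 000 → 1  (bit 0 = 1)
bits b7..b0 = 01110111 = 119

119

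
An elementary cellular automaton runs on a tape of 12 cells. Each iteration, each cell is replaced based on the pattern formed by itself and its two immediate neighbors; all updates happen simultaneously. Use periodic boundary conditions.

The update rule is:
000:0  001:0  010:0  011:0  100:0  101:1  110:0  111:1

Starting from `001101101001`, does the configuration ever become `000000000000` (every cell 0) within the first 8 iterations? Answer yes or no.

iteration 1: 000010010000
iteration 2: 000000000000
all cells are 0 at iteration 2

yes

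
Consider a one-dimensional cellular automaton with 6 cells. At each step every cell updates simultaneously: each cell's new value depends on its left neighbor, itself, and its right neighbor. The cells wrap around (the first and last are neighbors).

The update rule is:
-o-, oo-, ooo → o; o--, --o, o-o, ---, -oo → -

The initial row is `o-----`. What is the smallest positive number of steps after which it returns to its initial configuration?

o-----

1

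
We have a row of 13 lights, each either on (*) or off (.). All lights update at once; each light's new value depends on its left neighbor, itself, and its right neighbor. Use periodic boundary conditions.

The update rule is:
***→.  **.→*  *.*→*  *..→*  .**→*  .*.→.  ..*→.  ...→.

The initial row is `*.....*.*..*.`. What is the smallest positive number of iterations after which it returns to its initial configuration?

.*.....*.*..*
*.*.....*.*..
.*.*.....*.*.
..*.*.....*.*
*..*.*.....*.
.*..*.*.....*
*.*..*.*.....
.*.*..*.*....
..*.*..*.*...
...*.*..*.*..
....*.*..*.*.
.....*.*..*.*
*.....*.*..*.

13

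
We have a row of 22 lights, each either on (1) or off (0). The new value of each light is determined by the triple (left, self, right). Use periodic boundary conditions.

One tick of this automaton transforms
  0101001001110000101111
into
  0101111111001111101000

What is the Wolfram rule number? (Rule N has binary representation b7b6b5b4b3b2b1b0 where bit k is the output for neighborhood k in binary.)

position 10: 111 → 0  (bit 7 = 0)
position 11: 110 → 0  (bit 6 = 0)
position 0: 101 → 0  (bit 5 = 0)
position 4: 100 → 1  (bit 4 = 1)
position 9: 011 → 1  (bit 3 = 1)
position 1: 010 → 1  (bit 2 = 1)
position 5: 001 → 1  (bit 1 = 1)
position 13: 000 → 1  (bit 0 = 1)
bits b7..b0 = 00011111 = 31

31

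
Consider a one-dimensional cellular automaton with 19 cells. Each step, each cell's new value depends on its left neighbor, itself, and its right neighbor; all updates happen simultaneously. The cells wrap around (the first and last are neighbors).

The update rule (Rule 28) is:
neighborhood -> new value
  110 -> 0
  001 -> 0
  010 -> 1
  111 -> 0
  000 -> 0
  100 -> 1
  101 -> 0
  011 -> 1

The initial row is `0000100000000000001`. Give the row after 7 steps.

0110101010110000001

step 1: 1000110000000000001
step 2: 0100101000000000001
step 3: 0110101100000000001
step 4: 0100101010000000001
step 5: 0110101011000000001
step 6: 0100101010100000001
step 7: 0110101010110000001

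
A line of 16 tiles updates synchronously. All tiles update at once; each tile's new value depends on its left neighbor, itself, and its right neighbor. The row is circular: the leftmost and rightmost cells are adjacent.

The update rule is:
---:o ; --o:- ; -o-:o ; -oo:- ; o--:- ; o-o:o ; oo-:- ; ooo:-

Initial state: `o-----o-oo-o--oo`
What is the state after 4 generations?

o---ooo------ooo

--ooo-oo--oo----
o----o-------ooo
--oo-o-ooooo----
o---ooo------ooo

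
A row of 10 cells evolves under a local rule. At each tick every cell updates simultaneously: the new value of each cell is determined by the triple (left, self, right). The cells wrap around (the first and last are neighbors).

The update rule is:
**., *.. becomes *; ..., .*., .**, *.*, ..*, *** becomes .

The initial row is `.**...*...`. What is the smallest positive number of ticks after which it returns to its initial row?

10

..**...*..
...**...*.
....**...*
*....**...
.*....**..
..*....**.
...*....**
*...*....*
**...*....
.**...*...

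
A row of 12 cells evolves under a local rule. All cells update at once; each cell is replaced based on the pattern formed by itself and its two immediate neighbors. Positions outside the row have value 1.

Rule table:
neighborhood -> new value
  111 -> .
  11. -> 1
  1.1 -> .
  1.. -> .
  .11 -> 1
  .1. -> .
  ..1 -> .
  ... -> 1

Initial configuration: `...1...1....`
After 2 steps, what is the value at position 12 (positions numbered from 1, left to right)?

.1...1...11.
...1...1.11.
position 12 holds .

.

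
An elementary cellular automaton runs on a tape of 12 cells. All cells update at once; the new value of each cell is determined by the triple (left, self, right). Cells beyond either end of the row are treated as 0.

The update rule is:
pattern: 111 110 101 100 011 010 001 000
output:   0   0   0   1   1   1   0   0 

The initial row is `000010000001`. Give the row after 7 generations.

000010101101

000011000001
000010100001
000010110001
000010101001
000010101101
000010101001  (repeats generation 4; period 2)
generation 7: 000010101101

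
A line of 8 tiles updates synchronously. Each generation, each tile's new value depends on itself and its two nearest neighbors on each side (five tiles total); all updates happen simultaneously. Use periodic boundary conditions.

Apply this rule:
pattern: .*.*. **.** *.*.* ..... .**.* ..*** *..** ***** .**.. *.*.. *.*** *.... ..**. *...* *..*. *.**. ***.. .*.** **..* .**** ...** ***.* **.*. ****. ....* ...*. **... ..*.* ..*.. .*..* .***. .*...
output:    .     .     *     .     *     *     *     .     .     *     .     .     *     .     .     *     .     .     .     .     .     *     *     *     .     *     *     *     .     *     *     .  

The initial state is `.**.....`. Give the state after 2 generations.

**.*....

.*.*....
**.*....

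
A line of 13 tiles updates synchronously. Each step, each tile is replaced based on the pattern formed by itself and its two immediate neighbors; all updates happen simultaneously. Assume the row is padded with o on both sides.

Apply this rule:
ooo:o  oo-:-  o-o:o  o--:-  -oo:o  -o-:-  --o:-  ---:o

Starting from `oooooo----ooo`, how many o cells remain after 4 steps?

ooooo--oo-ooo
oooo---o-oooo
ooo--o--ooooo
oo------ooooo
count of o: 7

7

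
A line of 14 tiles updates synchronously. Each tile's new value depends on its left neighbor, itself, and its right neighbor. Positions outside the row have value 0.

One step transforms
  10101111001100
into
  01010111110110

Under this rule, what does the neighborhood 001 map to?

At position 9 the neighborhood is 001; the next row has 1 there.

1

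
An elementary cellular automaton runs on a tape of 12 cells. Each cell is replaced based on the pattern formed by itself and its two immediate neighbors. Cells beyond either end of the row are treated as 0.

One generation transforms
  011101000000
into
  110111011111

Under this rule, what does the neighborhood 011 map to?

1

At position 1 the neighborhood is 011; the next row has 1 there.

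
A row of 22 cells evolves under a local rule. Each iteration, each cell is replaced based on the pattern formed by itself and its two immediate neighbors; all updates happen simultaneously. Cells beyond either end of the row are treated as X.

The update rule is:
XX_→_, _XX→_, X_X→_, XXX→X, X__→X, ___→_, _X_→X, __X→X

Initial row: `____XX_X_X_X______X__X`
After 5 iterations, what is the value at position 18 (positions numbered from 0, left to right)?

X__X___X_X_XX____XXXX_
_XXXX_XX_X___X__X_XX__
__XX_____XX_XXXXX___XX
XX__X___X____XXX_X_X_X
X_XXXX_XXX__X_X__X_X__
position 18 holds _

_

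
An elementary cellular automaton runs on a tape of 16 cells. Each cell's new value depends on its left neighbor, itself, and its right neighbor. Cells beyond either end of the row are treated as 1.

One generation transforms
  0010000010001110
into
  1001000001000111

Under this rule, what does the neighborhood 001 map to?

0

At position 1 the neighborhood is 001; the next row has 0 there.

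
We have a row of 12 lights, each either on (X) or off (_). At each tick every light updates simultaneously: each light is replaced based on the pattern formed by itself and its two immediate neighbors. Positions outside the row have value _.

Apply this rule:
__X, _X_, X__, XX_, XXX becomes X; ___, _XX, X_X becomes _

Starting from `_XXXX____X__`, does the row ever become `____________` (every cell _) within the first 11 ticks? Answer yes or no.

no

X_XXXX__XXX_
X__XXXXX_XXX
XXX_XXXX__XX
_XX__XXXXX_X
X_XXX_XXXX_X
X__XX__XXX_X
XXX_XXX_XX_X
_XX__XX__X_X
X_XXX_XXXX_X  (repeats tick 5; period 4)
tick 11: XXX_XXX_XX_X
tick 11 is XXX_XXX_XX_X, still not uniform _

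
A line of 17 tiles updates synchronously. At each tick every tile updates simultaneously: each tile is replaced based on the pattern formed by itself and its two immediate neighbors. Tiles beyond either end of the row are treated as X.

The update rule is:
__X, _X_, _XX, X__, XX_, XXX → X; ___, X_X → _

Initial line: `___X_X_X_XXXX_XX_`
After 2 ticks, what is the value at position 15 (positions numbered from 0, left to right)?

tick 1: X_XX_X_X_XXXX_XX_
tick 2: X_XX_X_X_XXXX_XX_
position 15 holds X

X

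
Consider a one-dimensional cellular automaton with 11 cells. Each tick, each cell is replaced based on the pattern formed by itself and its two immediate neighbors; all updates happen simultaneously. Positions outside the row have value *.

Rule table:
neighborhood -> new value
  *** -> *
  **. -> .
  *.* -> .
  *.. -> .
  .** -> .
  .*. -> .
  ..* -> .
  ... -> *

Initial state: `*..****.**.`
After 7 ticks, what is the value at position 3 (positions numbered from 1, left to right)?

.

....**.....
.**....***.
....**..*..
.**........
....******.
.**..****..
......**...
position 3 holds .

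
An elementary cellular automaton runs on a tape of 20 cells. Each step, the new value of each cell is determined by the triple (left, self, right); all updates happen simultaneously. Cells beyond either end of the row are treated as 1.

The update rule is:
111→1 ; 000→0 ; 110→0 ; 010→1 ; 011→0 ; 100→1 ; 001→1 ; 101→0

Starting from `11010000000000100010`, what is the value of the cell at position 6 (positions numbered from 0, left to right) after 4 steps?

0

10011000000001110110
01100100000010100000
00011110000110110001
10101101001000001010
position 6 holds 0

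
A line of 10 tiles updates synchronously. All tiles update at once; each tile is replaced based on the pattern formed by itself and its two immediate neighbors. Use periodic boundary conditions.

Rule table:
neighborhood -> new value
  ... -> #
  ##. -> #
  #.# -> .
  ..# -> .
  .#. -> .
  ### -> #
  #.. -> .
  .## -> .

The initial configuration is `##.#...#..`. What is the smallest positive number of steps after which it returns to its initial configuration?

15

.#...#....
...#...###
.#...#..##
...#.....#
.#...###..
...#..##.#
.#.....#..
...###...#
.#..##.#..
.....#...#
.###...#..
..##.#...#
...#...#..
##...#...#
##.#...#..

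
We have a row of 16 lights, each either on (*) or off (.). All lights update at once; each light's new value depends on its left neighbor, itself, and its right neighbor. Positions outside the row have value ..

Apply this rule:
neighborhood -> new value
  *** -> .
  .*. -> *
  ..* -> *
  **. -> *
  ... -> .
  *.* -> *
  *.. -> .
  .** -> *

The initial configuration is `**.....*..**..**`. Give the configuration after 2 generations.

**...*****.***.*

generation 1: **....**.***.***
generation 2: **...*****.***.*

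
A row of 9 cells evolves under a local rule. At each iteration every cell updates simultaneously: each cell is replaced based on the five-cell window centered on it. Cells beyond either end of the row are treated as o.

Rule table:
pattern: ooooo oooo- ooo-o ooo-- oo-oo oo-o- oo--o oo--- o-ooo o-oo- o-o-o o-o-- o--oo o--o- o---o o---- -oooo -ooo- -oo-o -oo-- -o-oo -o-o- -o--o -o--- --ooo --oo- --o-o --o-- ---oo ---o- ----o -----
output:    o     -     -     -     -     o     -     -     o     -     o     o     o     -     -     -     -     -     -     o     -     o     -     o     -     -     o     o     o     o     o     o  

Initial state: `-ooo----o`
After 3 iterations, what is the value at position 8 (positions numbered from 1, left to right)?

iteration 1: -o----oo-
iteration 2: ooo-oo---
iteration 3: o----o--o
position 8 holds -

-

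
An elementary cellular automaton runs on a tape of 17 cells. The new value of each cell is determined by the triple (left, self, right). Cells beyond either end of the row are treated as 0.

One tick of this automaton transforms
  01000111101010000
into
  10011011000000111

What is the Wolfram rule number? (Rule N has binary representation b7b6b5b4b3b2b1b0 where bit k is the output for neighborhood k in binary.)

131

position 6: 111 → 1  (bit 7 = 1)
position 8: 110 → 0  (bit 6 = 0)
position 9: 101 → 0  (bit 5 = 0)
position 2: 100 → 0  (bit 4 = 0)
position 5: 011 → 0  (bit 3 = 0)
position 1: 010 → 0  (bit 2 = 0)
position 0: 001 → 1  (bit 1 = 1)
position 3: 000 → 1  (bit 0 = 1)
bits b7..b0 = 10000011 = 131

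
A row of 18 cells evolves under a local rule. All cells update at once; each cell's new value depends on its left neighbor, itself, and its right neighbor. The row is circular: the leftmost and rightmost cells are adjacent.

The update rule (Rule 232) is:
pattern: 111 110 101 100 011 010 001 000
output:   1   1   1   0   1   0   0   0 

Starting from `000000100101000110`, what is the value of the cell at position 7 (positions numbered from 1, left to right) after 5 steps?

step 1: 000000000010000110
step 2: 000000000000000110
step 3: 000000000000000110  (fixed point — unchanged through step 5)
position 7 holds 0

0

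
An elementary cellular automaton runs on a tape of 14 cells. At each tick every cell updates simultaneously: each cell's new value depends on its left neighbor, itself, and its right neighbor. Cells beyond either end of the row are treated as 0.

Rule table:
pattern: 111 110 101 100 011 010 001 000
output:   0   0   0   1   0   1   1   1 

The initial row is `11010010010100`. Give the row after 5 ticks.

00011111110111
11100000000000
00011111111111
11100000000000  (repeats tick 2; period 2)
tick 5: 00011111111111

00011111111111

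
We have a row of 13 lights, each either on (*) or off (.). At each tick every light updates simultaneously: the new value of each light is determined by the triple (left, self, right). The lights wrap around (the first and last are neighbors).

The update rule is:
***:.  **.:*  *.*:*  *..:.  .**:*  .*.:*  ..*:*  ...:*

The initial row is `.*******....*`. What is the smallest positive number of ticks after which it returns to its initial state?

tick 1: **.....*.****
tick 2: .*.*******...
tick 3: ****.....*.**
tick 4: ...*.*******.
tick 5: ******.....*.
tick 6: *....*.******
tick 7: *.******.....
tick 8: ***....*.****
tick 9: ..*.******...
tick 10: *****....*.**
tick 11: ....*.******.
tick 12: *******....*.
tick 13: *.....*.*****
tick 14: *.*******....
tick 15: ***.....*.***
tick 16: ..*.*******..
tick 17: *****.....*.*
tick 18: ....*.*******
tick 19: .******.....*
tick 20: **....*.*****
tick 21: .*.******....
tick 22: ****....*.***
tick 23: ...*.******..
tick 24: ******....*.*
tick 25: .....*.******
tick 26: .*******....*

26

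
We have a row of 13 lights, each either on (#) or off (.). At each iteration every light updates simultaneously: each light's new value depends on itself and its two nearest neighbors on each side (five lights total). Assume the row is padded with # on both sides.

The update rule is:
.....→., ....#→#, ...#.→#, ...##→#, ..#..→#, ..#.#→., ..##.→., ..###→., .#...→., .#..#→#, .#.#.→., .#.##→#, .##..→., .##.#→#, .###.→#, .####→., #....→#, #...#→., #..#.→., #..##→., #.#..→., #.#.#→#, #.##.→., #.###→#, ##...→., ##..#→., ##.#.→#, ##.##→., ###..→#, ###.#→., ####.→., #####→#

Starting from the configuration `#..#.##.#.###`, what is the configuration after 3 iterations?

#...#.##...#.

#...#.#####.#
#..#.##.#...#
#...#.##...#.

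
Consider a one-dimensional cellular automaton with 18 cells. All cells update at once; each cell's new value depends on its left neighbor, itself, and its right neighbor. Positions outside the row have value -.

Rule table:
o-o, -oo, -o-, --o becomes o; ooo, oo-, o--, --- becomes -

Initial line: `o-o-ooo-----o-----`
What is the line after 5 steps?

ooooo------oo-----
o---------oo------
o--------oo-------
o-------oo--------
o------oo---------

o------oo---------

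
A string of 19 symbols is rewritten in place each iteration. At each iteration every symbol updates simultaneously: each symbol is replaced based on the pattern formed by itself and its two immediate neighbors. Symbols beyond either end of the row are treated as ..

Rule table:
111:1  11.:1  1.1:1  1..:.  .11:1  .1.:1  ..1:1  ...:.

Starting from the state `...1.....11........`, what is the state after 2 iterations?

..11....111........
.111...1111........

.111...1111........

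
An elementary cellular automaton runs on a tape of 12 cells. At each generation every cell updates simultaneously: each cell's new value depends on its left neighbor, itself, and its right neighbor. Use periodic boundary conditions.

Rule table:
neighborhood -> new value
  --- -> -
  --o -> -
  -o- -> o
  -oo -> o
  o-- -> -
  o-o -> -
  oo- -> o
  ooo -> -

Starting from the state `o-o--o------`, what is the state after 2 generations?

o-o--o------

o-o--o------  (fixed point — unchanged through generation 2)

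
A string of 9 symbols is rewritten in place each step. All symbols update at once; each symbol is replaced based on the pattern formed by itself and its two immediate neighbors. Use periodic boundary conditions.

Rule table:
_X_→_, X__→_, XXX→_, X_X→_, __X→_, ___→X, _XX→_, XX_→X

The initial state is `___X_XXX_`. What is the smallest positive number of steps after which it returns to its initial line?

18

step 1: XX_____X_
step 2: _X_XXX___
step 3: _____X_XX
step 4: _XXX____X
step 5: ___X_XX__
step 6: XX____X_X
step 7: _X_XX____
step 8: ____X_XXX
step 9: _XX_____X
step 10: __X_XXX__
step 11: X_____X_X
step 12: X_XXX____
step 13: ____X_XX_
step 14: XXX____X_
step 15: __X_XX___
step 16: X____X_XX
step 17: X_XX_____
step 18: ___X_XXX_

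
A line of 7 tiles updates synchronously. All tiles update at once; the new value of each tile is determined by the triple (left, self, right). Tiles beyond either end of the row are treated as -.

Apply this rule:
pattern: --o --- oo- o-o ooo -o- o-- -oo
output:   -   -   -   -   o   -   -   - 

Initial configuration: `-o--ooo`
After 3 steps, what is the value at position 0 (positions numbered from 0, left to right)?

-----o-
-------
-------
position 0 holds -

-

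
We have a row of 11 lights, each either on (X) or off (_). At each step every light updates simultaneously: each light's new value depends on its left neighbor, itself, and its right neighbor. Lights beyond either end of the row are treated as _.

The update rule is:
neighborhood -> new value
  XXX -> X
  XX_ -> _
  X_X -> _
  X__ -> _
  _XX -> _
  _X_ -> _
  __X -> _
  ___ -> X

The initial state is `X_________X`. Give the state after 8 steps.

_____X_____

step 1: __XXXXXXX__
step 2: X__XXXXX__X
step 3: ____XXX____
step 4: XXX__X__XXX
step 5: _X_______X_
step 6: ___XXXXX___
step 7: XX__XXX__XX
step 8: _____X_____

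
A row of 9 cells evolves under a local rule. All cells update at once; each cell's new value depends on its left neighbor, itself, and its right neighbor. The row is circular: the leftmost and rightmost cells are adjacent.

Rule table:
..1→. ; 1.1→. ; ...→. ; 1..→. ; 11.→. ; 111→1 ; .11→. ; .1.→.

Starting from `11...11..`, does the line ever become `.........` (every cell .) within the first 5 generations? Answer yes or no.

.........
all cells are . at generation 1

yes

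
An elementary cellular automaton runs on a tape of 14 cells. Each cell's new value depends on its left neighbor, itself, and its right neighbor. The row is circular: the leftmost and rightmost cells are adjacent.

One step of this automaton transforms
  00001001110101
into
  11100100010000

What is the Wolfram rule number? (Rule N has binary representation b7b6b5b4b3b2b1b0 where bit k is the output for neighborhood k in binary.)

position 8: 111 → 0  (bit 7 = 0)
position 9: 110 → 1  (bit 6 = 1)
position 10: 101 → 0  (bit 5 = 0)
position 0: 100 → 1  (bit 4 = 1)
position 7: 011 → 0  (bit 3 = 0)
position 4: 010 → 0  (bit 2 = 0)
position 3: 001 → 0  (bit 1 = 0)
position 1: 000 → 1  (bit 0 = 1)
bits b7..b0 = 01010001 = 81

81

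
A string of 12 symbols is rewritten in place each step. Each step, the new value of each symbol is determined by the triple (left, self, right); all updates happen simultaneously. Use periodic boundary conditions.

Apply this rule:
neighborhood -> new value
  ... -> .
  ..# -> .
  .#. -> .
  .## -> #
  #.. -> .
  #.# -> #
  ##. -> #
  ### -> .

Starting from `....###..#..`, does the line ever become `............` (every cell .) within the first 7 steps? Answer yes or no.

yes

....#.#.....
.....#......
............
all cells are . at step 3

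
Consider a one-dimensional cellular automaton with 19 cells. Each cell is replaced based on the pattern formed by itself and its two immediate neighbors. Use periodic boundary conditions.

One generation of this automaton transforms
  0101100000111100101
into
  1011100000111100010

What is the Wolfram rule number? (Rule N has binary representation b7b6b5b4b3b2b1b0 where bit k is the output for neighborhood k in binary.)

position 11: 111 → 1  (bit 7 = 1)
position 4: 110 → 1  (bit 6 = 1)
position 0: 101 → 1  (bit 5 = 1)
position 5: 100 → 0  (bit 4 = 0)
position 3: 011 → 1  (bit 3 = 1)
position 1: 010 → 0  (bit 2 = 0)
position 9: 001 → 0  (bit 1 = 0)
position 6: 000 → 0  (bit 0 = 0)
bits b7..b0 = 11101000 = 232

232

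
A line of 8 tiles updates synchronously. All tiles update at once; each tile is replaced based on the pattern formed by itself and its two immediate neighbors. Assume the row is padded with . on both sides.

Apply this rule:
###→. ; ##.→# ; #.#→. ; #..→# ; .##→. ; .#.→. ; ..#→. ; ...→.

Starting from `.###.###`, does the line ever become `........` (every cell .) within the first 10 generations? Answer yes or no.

generation 1: ...#...#
generation 2: ....#...
generation 3: .....#..
generation 4: ......#.
generation 5: .......#
generation 6: ........
all cells are . at generation 6

yes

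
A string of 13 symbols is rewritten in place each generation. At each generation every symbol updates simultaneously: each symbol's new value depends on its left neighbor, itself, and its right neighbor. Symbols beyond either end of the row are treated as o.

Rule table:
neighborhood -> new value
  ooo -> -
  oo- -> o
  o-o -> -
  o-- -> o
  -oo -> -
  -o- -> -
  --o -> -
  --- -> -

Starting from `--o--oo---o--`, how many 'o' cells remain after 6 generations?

6

o--o--oo---o-
oo--o--oo----
-oo--o--oo---
--oo--o--oo--
o--oo--o--oo-
oo--oo--o--o-
count of o: 6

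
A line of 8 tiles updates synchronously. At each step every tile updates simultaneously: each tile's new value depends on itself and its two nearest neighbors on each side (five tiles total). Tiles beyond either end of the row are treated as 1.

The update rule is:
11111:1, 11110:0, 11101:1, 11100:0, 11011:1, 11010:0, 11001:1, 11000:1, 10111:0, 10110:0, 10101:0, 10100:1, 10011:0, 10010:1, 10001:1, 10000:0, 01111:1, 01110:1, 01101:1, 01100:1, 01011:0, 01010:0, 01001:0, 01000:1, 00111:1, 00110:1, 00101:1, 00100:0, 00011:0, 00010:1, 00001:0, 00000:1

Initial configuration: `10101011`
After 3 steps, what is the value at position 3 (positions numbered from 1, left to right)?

10000001
01011001
00001101
position 3 holds 0

0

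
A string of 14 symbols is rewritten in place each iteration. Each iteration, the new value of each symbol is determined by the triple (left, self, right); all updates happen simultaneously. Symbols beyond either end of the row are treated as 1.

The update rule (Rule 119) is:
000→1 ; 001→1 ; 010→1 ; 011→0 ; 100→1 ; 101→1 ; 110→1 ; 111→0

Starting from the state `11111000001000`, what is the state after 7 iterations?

00001111111111
11110000000000
00011111111111
11100000000000
00111111111111
11000000000000
01111111111111

01111111111111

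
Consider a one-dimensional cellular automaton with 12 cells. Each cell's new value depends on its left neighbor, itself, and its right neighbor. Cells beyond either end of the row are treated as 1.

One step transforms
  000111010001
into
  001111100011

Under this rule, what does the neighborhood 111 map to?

At position 4 the neighborhood is 111; the next row has 1 there.

1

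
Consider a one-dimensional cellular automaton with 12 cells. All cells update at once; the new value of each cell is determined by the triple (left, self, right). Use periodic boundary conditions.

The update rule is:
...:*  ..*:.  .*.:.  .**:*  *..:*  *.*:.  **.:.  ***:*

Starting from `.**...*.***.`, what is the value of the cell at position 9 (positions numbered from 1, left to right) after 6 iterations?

.

.*.**...**.*
...*.**.*...
**...*...***
*.**..**.***
..*.*.*..***
*......*.**.
position 9 holds .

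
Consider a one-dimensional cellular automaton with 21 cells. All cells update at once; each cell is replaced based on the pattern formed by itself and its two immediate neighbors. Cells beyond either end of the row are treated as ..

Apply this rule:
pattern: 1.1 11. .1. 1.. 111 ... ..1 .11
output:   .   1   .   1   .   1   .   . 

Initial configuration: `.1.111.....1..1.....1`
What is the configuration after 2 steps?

step 1: .....11111..1..1111..
step 2: 1111.....11..1....111

1111.....11..1....111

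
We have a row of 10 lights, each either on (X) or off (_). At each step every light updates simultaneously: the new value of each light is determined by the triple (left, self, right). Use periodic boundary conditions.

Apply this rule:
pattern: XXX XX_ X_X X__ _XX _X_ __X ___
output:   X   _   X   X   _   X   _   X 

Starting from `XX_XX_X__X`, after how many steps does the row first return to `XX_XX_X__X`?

20

X_X__XXX__
XXXX__X_X_
_XX_X_XXXX
X__XXX_XX_
XX__X_X__X
X_X_XXXX__
XXXX_XX_X_
_XX_X__XXX
X__XXX__X_
XX__X_X_XX
X_X_XXXX_X
_XXX_XX_X_
__X_X__XXX
X_XXXX__X_
XX_XX_X_XX
X_X__XXX_X
_XXX__X_X_
__X_X_XXXX
X_XXXX_XX_
XX_XX_X__X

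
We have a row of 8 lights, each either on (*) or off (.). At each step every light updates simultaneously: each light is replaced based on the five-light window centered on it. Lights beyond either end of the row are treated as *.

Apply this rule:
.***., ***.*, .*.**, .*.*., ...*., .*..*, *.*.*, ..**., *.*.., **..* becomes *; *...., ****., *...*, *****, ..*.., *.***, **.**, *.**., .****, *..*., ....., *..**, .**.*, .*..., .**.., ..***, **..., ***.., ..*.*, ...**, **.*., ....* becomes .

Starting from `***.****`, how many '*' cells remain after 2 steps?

1

step 1: ..*.....
step 2: *.......
count of *: 1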